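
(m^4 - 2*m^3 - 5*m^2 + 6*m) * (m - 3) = m^5 - 5*m^4 + m^3 + 21*m^2 - 18*m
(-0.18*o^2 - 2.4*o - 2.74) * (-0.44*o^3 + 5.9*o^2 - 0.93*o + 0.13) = 0.0792*o^5 - 0.00600000000000001*o^4 - 12.787*o^3 - 13.9574*o^2 + 2.2362*o - 0.3562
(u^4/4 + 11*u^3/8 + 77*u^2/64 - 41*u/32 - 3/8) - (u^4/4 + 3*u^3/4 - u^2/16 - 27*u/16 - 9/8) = 5*u^3/8 + 81*u^2/64 + 13*u/32 + 3/4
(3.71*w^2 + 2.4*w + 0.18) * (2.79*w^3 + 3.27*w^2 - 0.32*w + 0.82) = 10.3509*w^5 + 18.8277*w^4 + 7.163*w^3 + 2.8628*w^2 + 1.9104*w + 0.1476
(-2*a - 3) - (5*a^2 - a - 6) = -5*a^2 - a + 3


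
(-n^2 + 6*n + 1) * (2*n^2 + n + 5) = -2*n^4 + 11*n^3 + 3*n^2 + 31*n + 5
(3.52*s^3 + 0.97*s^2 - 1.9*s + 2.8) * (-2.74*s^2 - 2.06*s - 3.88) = -9.6448*s^5 - 9.909*s^4 - 10.4498*s^3 - 7.5216*s^2 + 1.604*s - 10.864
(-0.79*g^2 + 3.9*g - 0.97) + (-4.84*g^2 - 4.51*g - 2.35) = -5.63*g^2 - 0.61*g - 3.32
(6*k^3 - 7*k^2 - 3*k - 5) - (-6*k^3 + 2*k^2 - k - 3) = 12*k^3 - 9*k^2 - 2*k - 2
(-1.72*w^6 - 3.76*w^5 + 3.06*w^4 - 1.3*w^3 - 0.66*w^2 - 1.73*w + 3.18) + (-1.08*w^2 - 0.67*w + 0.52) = -1.72*w^6 - 3.76*w^5 + 3.06*w^4 - 1.3*w^3 - 1.74*w^2 - 2.4*w + 3.7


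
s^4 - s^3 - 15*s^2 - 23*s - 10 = (s - 5)*(s + 1)^2*(s + 2)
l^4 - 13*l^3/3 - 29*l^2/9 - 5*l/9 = l*(l - 5)*(l + 1/3)^2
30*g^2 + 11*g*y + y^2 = (5*g + y)*(6*g + y)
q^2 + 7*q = q*(q + 7)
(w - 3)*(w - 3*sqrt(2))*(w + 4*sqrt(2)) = w^3 - 3*w^2 + sqrt(2)*w^2 - 24*w - 3*sqrt(2)*w + 72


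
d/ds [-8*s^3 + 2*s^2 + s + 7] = -24*s^2 + 4*s + 1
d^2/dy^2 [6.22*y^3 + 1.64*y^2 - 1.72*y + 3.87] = 37.32*y + 3.28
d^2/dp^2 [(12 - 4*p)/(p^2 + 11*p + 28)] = 8*(-(p - 3)*(2*p + 11)^2 + (3*p + 8)*(p^2 + 11*p + 28))/(p^2 + 11*p + 28)^3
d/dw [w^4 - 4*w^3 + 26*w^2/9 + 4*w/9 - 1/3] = 4*w^3 - 12*w^2 + 52*w/9 + 4/9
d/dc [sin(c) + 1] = cos(c)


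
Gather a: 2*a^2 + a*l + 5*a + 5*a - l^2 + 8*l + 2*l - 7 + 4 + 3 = 2*a^2 + a*(l + 10) - l^2 + 10*l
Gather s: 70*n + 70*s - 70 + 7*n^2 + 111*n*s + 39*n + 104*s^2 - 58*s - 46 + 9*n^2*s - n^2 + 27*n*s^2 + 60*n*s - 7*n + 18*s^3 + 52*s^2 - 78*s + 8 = 6*n^2 + 102*n + 18*s^3 + s^2*(27*n + 156) + s*(9*n^2 + 171*n - 66) - 108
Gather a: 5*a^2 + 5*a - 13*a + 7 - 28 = 5*a^2 - 8*a - 21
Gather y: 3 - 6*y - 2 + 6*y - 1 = 0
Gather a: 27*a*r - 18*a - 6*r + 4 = a*(27*r - 18) - 6*r + 4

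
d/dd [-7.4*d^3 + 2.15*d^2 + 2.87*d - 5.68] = -22.2*d^2 + 4.3*d + 2.87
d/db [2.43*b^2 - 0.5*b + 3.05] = 4.86*b - 0.5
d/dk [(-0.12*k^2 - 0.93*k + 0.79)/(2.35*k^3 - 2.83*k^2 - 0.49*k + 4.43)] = (0.282*k^4 + 4.371*k^3 - 8.1426*k^2 + 3.4082*k - 3.7328)/(5.5225*k^6 - 13.301*k^5 + 5.7059*k^4 + 23.5944*k^3 - 24.8337*k^2 - 4.3414*k + 19.6249)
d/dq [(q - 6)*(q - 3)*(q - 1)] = 3*q^2 - 20*q + 27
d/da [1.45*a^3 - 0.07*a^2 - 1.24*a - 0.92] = 4.35*a^2 - 0.14*a - 1.24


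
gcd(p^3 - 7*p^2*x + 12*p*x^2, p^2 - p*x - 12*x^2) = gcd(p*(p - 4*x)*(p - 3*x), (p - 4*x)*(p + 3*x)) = -p + 4*x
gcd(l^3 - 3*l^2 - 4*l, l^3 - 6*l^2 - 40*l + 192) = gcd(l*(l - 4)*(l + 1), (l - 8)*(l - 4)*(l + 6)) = l - 4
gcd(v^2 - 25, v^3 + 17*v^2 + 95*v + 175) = v + 5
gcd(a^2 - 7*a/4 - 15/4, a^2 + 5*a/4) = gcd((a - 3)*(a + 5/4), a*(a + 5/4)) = a + 5/4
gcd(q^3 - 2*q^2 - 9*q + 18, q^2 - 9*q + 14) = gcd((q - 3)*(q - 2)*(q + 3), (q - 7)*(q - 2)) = q - 2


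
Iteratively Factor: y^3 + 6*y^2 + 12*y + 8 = (y + 2)*(y^2 + 4*y + 4) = (y + 2)^2*(y + 2)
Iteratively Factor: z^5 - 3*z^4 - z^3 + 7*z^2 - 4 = (z + 1)*(z^4 - 4*z^3 + 3*z^2 + 4*z - 4) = (z - 1)*(z + 1)*(z^3 - 3*z^2 + 4) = (z - 1)*(z + 1)^2*(z^2 - 4*z + 4) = (z - 2)*(z - 1)*(z + 1)^2*(z - 2)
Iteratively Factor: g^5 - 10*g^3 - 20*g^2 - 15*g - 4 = (g + 1)*(g^4 - g^3 - 9*g^2 - 11*g - 4) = (g + 1)^2*(g^3 - 2*g^2 - 7*g - 4) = (g + 1)^3*(g^2 - 3*g - 4) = (g + 1)^4*(g - 4)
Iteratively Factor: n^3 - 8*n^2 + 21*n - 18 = (n - 2)*(n^2 - 6*n + 9) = (n - 3)*(n - 2)*(n - 3)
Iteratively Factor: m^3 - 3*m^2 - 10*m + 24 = (m + 3)*(m^2 - 6*m + 8) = (m - 2)*(m + 3)*(m - 4)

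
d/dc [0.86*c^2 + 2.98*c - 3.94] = 1.72*c + 2.98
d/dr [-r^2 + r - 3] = 1 - 2*r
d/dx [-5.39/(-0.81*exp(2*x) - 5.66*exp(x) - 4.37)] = (-8.7318*exp(x) - 30.5074)*exp(x)/(0.81*exp(2*x) + 5.66*exp(x) + 4.37)^2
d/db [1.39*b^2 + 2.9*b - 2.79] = 2.78*b + 2.9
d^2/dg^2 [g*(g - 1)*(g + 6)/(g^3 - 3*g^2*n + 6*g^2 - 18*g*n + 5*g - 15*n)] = 2*(g*(g - 1)*(g + 6)*(3*g^2 - 6*g*n + 12*g - 18*n + 5)^2 + (3*g + 5)*(g^3 - 3*g^2*n + 6*g^2 - 18*g*n + 5*g - 15*n)^2 - (3*g*(g - 1)*(g + 6)*(g - n + 2) + g*(g - 1)*(3*g^2 - 6*g*n + 12*g - 18*n + 5) + g*(g + 6)*(3*g^2 - 6*g*n + 12*g - 18*n + 5) + (g - 1)*(g + 6)*(3*g^2 - 6*g*n + 12*g - 18*n + 5))*(g^3 - 3*g^2*n + 6*g^2 - 18*g*n + 5*g - 15*n))/(g^3 - 3*g^2*n + 6*g^2 - 18*g*n + 5*g - 15*n)^3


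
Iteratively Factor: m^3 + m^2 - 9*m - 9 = (m + 3)*(m^2 - 2*m - 3) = (m - 3)*(m + 3)*(m + 1)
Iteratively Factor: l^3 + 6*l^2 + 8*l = (l + 4)*(l^2 + 2*l) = (l + 2)*(l + 4)*(l)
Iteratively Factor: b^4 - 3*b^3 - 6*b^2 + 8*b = (b)*(b^3 - 3*b^2 - 6*b + 8) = b*(b - 1)*(b^2 - 2*b - 8) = b*(b - 4)*(b - 1)*(b + 2)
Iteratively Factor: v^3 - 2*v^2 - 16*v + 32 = (v + 4)*(v^2 - 6*v + 8) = (v - 4)*(v + 4)*(v - 2)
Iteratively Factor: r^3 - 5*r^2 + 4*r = (r - 1)*(r^2 - 4*r) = (r - 4)*(r - 1)*(r)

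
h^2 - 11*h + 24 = (h - 8)*(h - 3)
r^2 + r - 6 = (r - 2)*(r + 3)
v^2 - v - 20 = (v - 5)*(v + 4)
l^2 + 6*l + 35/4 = (l + 5/2)*(l + 7/2)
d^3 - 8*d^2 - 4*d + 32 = (d - 8)*(d - 2)*(d + 2)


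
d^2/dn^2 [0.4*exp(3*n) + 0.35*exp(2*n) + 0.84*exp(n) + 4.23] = (3.6*exp(2*n) + 1.4*exp(n) + 0.84)*exp(n)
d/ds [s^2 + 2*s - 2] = 2*s + 2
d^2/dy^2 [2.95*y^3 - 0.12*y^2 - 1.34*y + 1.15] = 17.7*y - 0.24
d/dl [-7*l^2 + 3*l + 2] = 3 - 14*l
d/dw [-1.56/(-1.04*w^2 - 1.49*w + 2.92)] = (-3.2448*w - 2.3244)/(1.04*w^2 + 1.49*w - 2.92)^2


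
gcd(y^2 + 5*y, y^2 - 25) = y + 5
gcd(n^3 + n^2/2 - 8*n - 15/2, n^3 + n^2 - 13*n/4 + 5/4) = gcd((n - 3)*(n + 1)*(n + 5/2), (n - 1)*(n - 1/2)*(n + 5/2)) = n + 5/2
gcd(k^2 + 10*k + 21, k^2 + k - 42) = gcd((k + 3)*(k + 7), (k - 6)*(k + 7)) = k + 7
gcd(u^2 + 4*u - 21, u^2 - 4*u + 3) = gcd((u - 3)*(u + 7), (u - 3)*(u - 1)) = u - 3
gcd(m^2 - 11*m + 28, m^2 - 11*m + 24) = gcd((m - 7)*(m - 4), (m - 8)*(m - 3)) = 1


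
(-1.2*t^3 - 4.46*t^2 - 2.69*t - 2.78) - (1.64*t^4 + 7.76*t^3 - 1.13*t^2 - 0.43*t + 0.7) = -1.64*t^4 - 8.96*t^3 - 3.33*t^2 - 2.26*t - 3.48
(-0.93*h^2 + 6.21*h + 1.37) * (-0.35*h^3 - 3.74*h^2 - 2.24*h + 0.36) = 0.3255*h^5 + 1.3047*h^4 - 21.6217*h^3 - 19.369*h^2 - 0.833200000000001*h + 0.4932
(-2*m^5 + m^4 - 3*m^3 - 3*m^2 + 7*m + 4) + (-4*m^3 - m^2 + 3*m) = -2*m^5 + m^4 - 7*m^3 - 4*m^2 + 10*m + 4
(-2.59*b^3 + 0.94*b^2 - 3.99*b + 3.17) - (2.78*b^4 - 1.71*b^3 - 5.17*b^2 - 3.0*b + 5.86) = -2.78*b^4 - 0.88*b^3 + 6.11*b^2 - 0.99*b - 2.69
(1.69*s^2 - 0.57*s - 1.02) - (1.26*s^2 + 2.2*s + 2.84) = 0.43*s^2 - 2.77*s - 3.86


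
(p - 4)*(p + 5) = p^2 + p - 20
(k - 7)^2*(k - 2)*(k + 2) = k^4 - 14*k^3 + 45*k^2 + 56*k - 196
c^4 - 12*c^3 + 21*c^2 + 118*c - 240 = (c - 8)*(c - 5)*(c - 2)*(c + 3)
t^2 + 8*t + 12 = (t + 2)*(t + 6)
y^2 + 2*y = y*(y + 2)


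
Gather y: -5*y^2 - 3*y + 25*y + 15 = -5*y^2 + 22*y + 15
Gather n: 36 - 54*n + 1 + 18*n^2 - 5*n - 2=18*n^2 - 59*n + 35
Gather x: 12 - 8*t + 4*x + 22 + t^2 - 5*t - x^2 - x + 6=t^2 - 13*t - x^2 + 3*x + 40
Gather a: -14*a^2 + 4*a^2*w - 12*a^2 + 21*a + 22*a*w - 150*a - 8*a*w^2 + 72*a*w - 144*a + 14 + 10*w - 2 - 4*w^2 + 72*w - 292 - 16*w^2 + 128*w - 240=a^2*(4*w - 26) + a*(-8*w^2 + 94*w - 273) - 20*w^2 + 210*w - 520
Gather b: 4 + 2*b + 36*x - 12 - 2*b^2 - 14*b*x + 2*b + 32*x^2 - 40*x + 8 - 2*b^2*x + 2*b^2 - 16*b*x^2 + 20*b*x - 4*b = -2*b^2*x + b*(-16*x^2 + 6*x) + 32*x^2 - 4*x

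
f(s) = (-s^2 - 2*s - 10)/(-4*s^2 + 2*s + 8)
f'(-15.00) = 0.00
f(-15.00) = 0.22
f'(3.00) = -0.77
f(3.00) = 1.14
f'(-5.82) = 0.01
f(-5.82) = 0.23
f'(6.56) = -0.05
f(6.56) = 0.44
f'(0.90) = -2.10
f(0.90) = -1.92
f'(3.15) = -0.62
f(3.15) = 1.03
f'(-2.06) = 0.93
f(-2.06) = 0.77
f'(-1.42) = 14.23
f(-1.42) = 3.16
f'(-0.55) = 1.66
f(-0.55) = -1.62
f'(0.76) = -1.44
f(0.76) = -1.68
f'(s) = (-2*s - 2)/(-4*s^2 + 2*s + 8) + (8*s - 2)*(-s^2 - 2*s - 10)/(-4*s^2 + 2*s + 8)^2 = (-5*s^2 - 48*s + 2)/(2*(4*s^4 - 4*s^3 - 15*s^2 + 8*s + 16))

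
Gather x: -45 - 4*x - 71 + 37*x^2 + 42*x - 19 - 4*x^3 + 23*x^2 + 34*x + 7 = -4*x^3 + 60*x^2 + 72*x - 128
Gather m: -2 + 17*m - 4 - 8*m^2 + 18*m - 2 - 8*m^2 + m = -16*m^2 + 36*m - 8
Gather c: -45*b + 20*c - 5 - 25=-45*b + 20*c - 30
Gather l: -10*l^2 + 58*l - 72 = -10*l^2 + 58*l - 72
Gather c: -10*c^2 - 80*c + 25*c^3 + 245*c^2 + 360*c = 25*c^3 + 235*c^2 + 280*c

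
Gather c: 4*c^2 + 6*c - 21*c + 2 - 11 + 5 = 4*c^2 - 15*c - 4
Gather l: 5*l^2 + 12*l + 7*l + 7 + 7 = 5*l^2 + 19*l + 14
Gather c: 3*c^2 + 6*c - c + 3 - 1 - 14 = 3*c^2 + 5*c - 12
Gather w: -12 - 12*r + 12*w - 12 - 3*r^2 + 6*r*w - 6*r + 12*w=-3*r^2 - 18*r + w*(6*r + 24) - 24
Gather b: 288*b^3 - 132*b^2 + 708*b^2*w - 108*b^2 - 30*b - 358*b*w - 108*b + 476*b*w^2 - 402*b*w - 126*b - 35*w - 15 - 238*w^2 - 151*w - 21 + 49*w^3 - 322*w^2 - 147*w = 288*b^3 + b^2*(708*w - 240) + b*(476*w^2 - 760*w - 264) + 49*w^3 - 560*w^2 - 333*w - 36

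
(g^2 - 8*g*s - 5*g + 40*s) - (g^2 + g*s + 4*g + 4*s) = -9*g*s - 9*g + 36*s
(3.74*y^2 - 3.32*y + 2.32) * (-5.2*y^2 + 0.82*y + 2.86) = -19.448*y^4 + 20.3308*y^3 - 4.09*y^2 - 7.5928*y + 6.6352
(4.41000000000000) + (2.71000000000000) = 7.12000000000000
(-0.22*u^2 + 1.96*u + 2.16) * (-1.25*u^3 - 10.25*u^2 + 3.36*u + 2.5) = 0.275*u^5 - 0.195*u^4 - 23.5292*u^3 - 16.1044*u^2 + 12.1576*u + 5.4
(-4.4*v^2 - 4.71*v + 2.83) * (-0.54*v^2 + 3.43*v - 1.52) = 2.376*v^4 - 12.5486*v^3 - 10.9955*v^2 + 16.8661*v - 4.3016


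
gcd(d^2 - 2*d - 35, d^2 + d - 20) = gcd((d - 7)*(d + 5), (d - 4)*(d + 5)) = d + 5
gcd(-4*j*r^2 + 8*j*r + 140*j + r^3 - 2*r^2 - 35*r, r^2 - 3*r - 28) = r - 7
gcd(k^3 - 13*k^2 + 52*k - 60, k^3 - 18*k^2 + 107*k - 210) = k^2 - 11*k + 30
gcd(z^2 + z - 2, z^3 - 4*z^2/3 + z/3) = z - 1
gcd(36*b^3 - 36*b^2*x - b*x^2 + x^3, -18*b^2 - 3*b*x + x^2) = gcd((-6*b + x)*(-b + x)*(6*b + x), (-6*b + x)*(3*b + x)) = -6*b + x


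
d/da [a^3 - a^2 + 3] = a*(3*a - 2)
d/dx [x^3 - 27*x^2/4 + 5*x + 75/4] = 3*x^2 - 27*x/2 + 5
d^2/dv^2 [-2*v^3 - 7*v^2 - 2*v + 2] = -12*v - 14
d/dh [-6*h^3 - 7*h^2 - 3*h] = -18*h^2 - 14*h - 3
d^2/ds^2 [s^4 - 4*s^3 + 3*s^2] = 12*s^2 - 24*s + 6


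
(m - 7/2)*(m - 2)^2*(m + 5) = m^4 - 5*m^3/2 - 39*m^2/2 + 76*m - 70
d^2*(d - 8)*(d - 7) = d^4 - 15*d^3 + 56*d^2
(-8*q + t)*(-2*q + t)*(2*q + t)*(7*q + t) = 224*q^4 + 4*q^3*t - 60*q^2*t^2 - q*t^3 + t^4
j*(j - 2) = j^2 - 2*j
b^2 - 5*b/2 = b*(b - 5/2)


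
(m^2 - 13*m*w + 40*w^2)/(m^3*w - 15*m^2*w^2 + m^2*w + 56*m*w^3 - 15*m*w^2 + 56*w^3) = (-m + 5*w)/(w*(-m^2 + 7*m*w - m + 7*w))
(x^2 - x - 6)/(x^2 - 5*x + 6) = (x + 2)/(x - 2)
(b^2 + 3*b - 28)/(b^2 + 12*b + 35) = (b - 4)/(b + 5)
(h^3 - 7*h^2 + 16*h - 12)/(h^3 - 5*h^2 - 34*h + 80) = (h^2 - 5*h + 6)/(h^2 - 3*h - 40)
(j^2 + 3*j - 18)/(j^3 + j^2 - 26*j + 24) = (j - 3)/(j^2 - 5*j + 4)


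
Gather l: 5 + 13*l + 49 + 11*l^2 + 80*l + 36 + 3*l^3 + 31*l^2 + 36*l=3*l^3 + 42*l^2 + 129*l + 90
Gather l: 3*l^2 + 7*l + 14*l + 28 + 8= 3*l^2 + 21*l + 36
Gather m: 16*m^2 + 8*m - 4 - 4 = 16*m^2 + 8*m - 8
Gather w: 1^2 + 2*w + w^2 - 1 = w^2 + 2*w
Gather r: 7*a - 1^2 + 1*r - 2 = 7*a + r - 3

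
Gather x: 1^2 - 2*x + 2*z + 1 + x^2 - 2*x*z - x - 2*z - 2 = x^2 + x*(-2*z - 3)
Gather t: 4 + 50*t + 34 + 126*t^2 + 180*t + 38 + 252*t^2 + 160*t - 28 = 378*t^2 + 390*t + 48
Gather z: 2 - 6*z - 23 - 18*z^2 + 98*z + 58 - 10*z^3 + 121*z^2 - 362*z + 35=-10*z^3 + 103*z^2 - 270*z + 72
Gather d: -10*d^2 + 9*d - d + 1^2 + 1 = -10*d^2 + 8*d + 2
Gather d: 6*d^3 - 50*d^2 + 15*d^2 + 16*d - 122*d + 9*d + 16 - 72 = 6*d^3 - 35*d^2 - 97*d - 56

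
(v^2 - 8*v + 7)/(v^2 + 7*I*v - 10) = (v^2 - 8*v + 7)/(v^2 + 7*I*v - 10)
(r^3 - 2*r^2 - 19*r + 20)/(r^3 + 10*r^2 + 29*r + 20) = (r^2 - 6*r + 5)/(r^2 + 6*r + 5)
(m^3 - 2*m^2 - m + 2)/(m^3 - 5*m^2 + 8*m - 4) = (m + 1)/(m - 2)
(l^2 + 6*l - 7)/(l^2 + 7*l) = (l - 1)/l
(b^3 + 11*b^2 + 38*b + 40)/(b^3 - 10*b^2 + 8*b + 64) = (b^2 + 9*b + 20)/(b^2 - 12*b + 32)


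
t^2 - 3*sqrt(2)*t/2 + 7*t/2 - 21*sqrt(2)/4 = (t + 7/2)*(t - 3*sqrt(2)/2)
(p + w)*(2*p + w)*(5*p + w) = 10*p^3 + 17*p^2*w + 8*p*w^2 + w^3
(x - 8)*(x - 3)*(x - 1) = x^3 - 12*x^2 + 35*x - 24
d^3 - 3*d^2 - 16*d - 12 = (d - 6)*(d + 1)*(d + 2)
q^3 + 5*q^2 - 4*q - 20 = (q - 2)*(q + 2)*(q + 5)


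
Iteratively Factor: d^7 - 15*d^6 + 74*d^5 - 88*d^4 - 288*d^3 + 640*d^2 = (d)*(d^6 - 15*d^5 + 74*d^4 - 88*d^3 - 288*d^2 + 640*d) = d*(d - 4)*(d^5 - 11*d^4 + 30*d^3 + 32*d^2 - 160*d) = d*(d - 4)*(d + 2)*(d^4 - 13*d^3 + 56*d^2 - 80*d) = d*(d - 4)^2*(d + 2)*(d^3 - 9*d^2 + 20*d) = d^2*(d - 4)^2*(d + 2)*(d^2 - 9*d + 20) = d^2*(d - 4)^3*(d + 2)*(d - 5)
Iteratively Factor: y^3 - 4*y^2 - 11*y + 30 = (y + 3)*(y^2 - 7*y + 10) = (y - 2)*(y + 3)*(y - 5)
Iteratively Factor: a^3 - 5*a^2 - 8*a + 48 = (a - 4)*(a^2 - a - 12) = (a - 4)*(a + 3)*(a - 4)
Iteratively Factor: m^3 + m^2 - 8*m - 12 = (m - 3)*(m^2 + 4*m + 4) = (m - 3)*(m + 2)*(m + 2)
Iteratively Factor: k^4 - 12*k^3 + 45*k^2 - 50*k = (k)*(k^3 - 12*k^2 + 45*k - 50) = k*(k - 5)*(k^2 - 7*k + 10) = k*(k - 5)*(k - 2)*(k - 5)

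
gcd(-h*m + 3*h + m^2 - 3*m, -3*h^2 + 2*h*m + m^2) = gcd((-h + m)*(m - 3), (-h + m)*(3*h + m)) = h - m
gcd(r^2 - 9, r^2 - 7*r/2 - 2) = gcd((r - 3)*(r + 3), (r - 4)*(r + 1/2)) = 1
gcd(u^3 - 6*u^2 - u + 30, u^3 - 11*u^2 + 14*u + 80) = u^2 - 3*u - 10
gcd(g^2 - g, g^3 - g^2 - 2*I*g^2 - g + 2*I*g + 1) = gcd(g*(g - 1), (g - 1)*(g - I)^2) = g - 1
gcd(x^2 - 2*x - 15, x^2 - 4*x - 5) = x - 5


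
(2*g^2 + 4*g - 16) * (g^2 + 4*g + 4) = 2*g^4 + 12*g^3 + 8*g^2 - 48*g - 64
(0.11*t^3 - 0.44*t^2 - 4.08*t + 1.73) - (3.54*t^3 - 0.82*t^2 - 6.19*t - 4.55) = -3.43*t^3 + 0.38*t^2 + 2.11*t + 6.28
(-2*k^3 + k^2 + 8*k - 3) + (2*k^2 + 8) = -2*k^3 + 3*k^2 + 8*k + 5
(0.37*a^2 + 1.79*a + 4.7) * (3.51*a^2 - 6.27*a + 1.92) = 1.2987*a^4 + 3.963*a^3 + 5.9841*a^2 - 26.0322*a + 9.024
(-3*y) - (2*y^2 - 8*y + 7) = -2*y^2 + 5*y - 7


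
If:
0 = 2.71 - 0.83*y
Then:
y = 3.27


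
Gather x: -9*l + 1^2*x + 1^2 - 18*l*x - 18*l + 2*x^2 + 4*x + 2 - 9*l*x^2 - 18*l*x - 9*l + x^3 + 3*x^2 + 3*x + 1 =-36*l + x^3 + x^2*(5 - 9*l) + x*(8 - 36*l) + 4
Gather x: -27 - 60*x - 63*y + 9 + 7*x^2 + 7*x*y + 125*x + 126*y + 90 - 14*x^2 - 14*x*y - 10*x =-7*x^2 + x*(55 - 7*y) + 63*y + 72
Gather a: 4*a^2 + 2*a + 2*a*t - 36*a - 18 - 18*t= 4*a^2 + a*(2*t - 34) - 18*t - 18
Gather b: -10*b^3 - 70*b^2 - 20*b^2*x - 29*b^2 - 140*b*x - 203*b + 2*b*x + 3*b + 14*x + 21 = -10*b^3 + b^2*(-20*x - 99) + b*(-138*x - 200) + 14*x + 21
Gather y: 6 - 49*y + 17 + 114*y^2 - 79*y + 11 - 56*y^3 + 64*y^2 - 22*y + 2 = -56*y^3 + 178*y^2 - 150*y + 36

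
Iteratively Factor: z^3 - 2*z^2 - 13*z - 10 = (z - 5)*(z^2 + 3*z + 2) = (z - 5)*(z + 2)*(z + 1)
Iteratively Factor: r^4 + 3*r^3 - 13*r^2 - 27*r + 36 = (r + 4)*(r^3 - r^2 - 9*r + 9) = (r - 3)*(r + 4)*(r^2 + 2*r - 3) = (r - 3)*(r - 1)*(r + 4)*(r + 3)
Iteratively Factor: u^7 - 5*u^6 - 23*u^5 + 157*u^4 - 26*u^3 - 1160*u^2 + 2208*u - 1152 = (u - 2)*(u^6 - 3*u^5 - 29*u^4 + 99*u^3 + 172*u^2 - 816*u + 576) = (u - 2)*(u + 4)*(u^5 - 7*u^4 - u^3 + 103*u^2 - 240*u + 144) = (u - 2)*(u + 4)^2*(u^4 - 11*u^3 + 43*u^2 - 69*u + 36) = (u - 2)*(u - 1)*(u + 4)^2*(u^3 - 10*u^2 + 33*u - 36) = (u - 3)*(u - 2)*(u - 1)*(u + 4)^2*(u^2 - 7*u + 12) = (u - 4)*(u - 3)*(u - 2)*(u - 1)*(u + 4)^2*(u - 3)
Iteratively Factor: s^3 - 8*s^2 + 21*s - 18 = (s - 2)*(s^2 - 6*s + 9) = (s - 3)*(s - 2)*(s - 3)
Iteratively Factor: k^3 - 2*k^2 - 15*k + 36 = (k - 3)*(k^2 + k - 12) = (k - 3)*(k + 4)*(k - 3)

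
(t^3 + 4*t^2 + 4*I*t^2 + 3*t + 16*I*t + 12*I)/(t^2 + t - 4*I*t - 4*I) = (t^2 + t*(3 + 4*I) + 12*I)/(t - 4*I)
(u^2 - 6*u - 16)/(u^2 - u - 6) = (u - 8)/(u - 3)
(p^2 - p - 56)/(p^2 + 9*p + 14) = (p - 8)/(p + 2)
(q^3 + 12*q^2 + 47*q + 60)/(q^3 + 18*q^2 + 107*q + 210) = (q^2 + 7*q + 12)/(q^2 + 13*q + 42)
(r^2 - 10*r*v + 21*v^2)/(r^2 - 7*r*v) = (r - 3*v)/r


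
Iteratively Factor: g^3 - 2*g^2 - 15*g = (g - 5)*(g^2 + 3*g) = g*(g - 5)*(g + 3)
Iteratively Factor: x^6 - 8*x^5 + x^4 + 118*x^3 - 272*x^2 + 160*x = (x - 1)*(x^5 - 7*x^4 - 6*x^3 + 112*x^2 - 160*x) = (x - 4)*(x - 1)*(x^4 - 3*x^3 - 18*x^2 + 40*x) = (x - 4)*(x - 2)*(x - 1)*(x^3 - x^2 - 20*x) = (x - 4)*(x - 2)*(x - 1)*(x + 4)*(x^2 - 5*x) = x*(x - 4)*(x - 2)*(x - 1)*(x + 4)*(x - 5)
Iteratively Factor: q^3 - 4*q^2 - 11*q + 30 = (q + 3)*(q^2 - 7*q + 10) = (q - 5)*(q + 3)*(q - 2)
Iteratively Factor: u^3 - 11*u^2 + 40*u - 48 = (u - 3)*(u^2 - 8*u + 16) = (u - 4)*(u - 3)*(u - 4)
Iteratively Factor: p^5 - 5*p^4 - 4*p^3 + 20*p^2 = (p - 2)*(p^4 - 3*p^3 - 10*p^2) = p*(p - 2)*(p^3 - 3*p^2 - 10*p) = p*(p - 2)*(p + 2)*(p^2 - 5*p) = p*(p - 5)*(p - 2)*(p + 2)*(p)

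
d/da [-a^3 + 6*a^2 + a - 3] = -3*a^2 + 12*a + 1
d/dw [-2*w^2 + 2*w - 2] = 2 - 4*w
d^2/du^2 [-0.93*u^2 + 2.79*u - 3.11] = -1.86000000000000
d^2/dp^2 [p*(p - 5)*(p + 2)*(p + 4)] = 12*p^2 + 6*p - 44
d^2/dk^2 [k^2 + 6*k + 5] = 2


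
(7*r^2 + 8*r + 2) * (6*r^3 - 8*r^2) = 42*r^5 - 8*r^4 - 52*r^3 - 16*r^2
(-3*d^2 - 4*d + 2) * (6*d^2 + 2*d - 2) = -18*d^4 - 30*d^3 + 10*d^2 + 12*d - 4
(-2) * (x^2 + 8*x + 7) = -2*x^2 - 16*x - 14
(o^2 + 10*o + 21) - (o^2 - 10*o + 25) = 20*o - 4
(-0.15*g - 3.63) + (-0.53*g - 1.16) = -0.68*g - 4.79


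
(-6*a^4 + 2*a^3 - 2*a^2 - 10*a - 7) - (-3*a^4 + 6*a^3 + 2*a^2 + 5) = -3*a^4 - 4*a^3 - 4*a^2 - 10*a - 12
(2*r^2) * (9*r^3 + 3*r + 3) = 18*r^5 + 6*r^3 + 6*r^2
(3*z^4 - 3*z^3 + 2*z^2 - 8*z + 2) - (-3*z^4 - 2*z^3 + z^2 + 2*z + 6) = 6*z^4 - z^3 + z^2 - 10*z - 4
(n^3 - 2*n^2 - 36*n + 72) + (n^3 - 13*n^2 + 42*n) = 2*n^3 - 15*n^2 + 6*n + 72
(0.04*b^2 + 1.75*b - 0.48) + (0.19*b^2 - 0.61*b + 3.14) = 0.23*b^2 + 1.14*b + 2.66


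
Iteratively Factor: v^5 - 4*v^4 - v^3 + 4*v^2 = (v + 1)*(v^4 - 5*v^3 + 4*v^2) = v*(v + 1)*(v^3 - 5*v^2 + 4*v) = v^2*(v + 1)*(v^2 - 5*v + 4) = v^2*(v - 1)*(v + 1)*(v - 4)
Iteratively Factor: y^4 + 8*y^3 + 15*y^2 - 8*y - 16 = (y - 1)*(y^3 + 9*y^2 + 24*y + 16) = (y - 1)*(y + 4)*(y^2 + 5*y + 4) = (y - 1)*(y + 4)^2*(y + 1)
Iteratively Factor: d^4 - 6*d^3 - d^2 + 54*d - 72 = (d - 2)*(d^3 - 4*d^2 - 9*d + 36) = (d - 4)*(d - 2)*(d^2 - 9) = (d - 4)*(d - 2)*(d + 3)*(d - 3)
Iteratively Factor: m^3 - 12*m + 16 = (m - 2)*(m^2 + 2*m - 8) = (m - 2)^2*(m + 4)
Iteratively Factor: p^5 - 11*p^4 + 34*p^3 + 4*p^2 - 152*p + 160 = (p + 2)*(p^4 - 13*p^3 + 60*p^2 - 116*p + 80) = (p - 2)*(p + 2)*(p^3 - 11*p^2 + 38*p - 40) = (p - 2)^2*(p + 2)*(p^2 - 9*p + 20) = (p - 5)*(p - 2)^2*(p + 2)*(p - 4)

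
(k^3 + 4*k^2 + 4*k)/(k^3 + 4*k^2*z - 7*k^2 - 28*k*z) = (k^2 + 4*k + 4)/(k^2 + 4*k*z - 7*k - 28*z)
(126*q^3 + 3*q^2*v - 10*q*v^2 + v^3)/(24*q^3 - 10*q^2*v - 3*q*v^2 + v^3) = (42*q^2 - 13*q*v + v^2)/(8*q^2 - 6*q*v + v^2)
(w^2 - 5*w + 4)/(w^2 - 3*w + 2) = (w - 4)/(w - 2)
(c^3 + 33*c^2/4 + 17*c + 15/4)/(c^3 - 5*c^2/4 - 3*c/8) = 2*(c^2 + 8*c + 15)/(c*(2*c - 3))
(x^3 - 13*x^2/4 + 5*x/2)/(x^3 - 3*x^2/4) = (4*x^2 - 13*x + 10)/(x*(4*x - 3))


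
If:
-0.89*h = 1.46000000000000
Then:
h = -1.64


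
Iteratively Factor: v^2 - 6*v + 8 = (v - 2)*(v - 4)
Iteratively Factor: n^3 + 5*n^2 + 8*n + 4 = (n + 2)*(n^2 + 3*n + 2) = (n + 2)^2*(n + 1)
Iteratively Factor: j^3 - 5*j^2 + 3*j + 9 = (j - 3)*(j^2 - 2*j - 3) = (j - 3)*(j + 1)*(j - 3)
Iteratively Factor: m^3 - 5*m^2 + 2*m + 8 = (m - 4)*(m^2 - m - 2) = (m - 4)*(m - 2)*(m + 1)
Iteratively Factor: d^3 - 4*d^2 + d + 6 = (d + 1)*(d^2 - 5*d + 6) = (d - 3)*(d + 1)*(d - 2)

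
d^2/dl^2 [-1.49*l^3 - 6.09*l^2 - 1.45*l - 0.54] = -8.94*l - 12.18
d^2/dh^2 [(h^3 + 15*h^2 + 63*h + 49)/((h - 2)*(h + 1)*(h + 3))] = 2*(13*h^3 + 165*h^2 + 399*h + 463)/(h^6 + 3*h^5 - 15*h^4 - 35*h^3 + 90*h^2 + 108*h - 216)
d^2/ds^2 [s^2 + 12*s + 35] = 2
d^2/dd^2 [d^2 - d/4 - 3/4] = 2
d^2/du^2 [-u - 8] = 0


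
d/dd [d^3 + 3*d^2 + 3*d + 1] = 3*d^2 + 6*d + 3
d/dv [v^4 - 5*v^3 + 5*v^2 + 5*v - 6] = 4*v^3 - 15*v^2 + 10*v + 5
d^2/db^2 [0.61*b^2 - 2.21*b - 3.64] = 1.22000000000000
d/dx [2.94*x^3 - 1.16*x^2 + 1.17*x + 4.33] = 8.82*x^2 - 2.32*x + 1.17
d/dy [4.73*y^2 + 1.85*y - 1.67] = 9.46*y + 1.85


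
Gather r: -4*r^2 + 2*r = -4*r^2 + 2*r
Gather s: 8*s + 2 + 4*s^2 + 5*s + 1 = 4*s^2 + 13*s + 3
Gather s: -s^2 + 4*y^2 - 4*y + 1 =-s^2 + 4*y^2 - 4*y + 1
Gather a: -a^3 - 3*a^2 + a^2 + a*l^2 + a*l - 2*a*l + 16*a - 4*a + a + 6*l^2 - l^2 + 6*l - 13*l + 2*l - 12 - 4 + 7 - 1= -a^3 - 2*a^2 + a*(l^2 - l + 13) + 5*l^2 - 5*l - 10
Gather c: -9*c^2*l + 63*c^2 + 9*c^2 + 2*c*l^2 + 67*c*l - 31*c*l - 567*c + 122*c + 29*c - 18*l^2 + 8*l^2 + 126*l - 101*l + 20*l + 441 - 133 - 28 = c^2*(72 - 9*l) + c*(2*l^2 + 36*l - 416) - 10*l^2 + 45*l + 280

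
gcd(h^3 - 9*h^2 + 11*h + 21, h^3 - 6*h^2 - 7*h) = h^2 - 6*h - 7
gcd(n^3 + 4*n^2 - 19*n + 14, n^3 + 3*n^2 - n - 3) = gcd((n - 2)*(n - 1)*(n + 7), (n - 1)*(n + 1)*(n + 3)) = n - 1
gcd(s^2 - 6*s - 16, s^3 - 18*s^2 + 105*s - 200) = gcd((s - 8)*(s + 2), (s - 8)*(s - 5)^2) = s - 8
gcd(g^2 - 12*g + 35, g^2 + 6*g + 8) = 1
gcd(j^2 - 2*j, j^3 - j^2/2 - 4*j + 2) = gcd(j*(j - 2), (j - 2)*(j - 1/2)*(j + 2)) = j - 2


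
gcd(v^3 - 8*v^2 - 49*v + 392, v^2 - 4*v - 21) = v - 7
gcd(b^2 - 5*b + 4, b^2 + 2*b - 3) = b - 1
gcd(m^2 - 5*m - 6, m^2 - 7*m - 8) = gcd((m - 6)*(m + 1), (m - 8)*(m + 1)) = m + 1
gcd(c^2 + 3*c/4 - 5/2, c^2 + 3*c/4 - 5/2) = c^2 + 3*c/4 - 5/2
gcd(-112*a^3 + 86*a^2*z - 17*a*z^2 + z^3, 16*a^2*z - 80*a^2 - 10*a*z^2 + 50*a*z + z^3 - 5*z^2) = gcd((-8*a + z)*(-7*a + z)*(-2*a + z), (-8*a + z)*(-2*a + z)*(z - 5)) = 16*a^2 - 10*a*z + z^2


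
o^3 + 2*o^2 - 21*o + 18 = (o - 3)*(o - 1)*(o + 6)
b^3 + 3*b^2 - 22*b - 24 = (b - 4)*(b + 1)*(b + 6)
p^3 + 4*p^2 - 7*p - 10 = (p - 2)*(p + 1)*(p + 5)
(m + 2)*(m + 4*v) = m^2 + 4*m*v + 2*m + 8*v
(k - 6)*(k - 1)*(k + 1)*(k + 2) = k^4 - 4*k^3 - 13*k^2 + 4*k + 12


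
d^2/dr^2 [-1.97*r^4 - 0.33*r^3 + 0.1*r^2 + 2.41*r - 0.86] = -23.64*r^2 - 1.98*r + 0.2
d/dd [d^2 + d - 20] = 2*d + 1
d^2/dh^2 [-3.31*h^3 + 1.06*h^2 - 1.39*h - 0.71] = 2.12 - 19.86*h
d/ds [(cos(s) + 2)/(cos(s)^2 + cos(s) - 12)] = (cos(s)^2 + 4*cos(s) + 14)*sin(s)/(cos(s)^2 + cos(s) - 12)^2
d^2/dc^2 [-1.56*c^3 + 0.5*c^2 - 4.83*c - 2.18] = 1.0 - 9.36*c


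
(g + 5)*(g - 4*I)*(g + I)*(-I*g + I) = -I*g^4 - 3*g^3 - 4*I*g^3 - 12*g^2 + I*g^2 + 15*g - 16*I*g + 20*I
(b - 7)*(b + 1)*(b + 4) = b^3 - 2*b^2 - 31*b - 28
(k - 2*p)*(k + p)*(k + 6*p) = k^3 + 5*k^2*p - 8*k*p^2 - 12*p^3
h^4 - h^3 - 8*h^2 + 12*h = h*(h - 2)^2*(h + 3)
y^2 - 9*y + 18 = (y - 6)*(y - 3)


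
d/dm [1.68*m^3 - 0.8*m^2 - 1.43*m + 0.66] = 5.04*m^2 - 1.6*m - 1.43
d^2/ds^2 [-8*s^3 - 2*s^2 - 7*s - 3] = -48*s - 4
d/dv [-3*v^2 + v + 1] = 1 - 6*v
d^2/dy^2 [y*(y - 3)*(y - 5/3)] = 6*y - 28/3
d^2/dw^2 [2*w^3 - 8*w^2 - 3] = 12*w - 16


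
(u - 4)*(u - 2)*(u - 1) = u^3 - 7*u^2 + 14*u - 8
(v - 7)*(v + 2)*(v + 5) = v^3 - 39*v - 70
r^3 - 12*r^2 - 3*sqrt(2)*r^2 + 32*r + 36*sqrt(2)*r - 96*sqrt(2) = (r - 8)*(r - 4)*(r - 3*sqrt(2))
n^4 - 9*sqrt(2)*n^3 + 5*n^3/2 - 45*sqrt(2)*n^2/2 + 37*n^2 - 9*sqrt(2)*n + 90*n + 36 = (n + 1/2)*(n + 2)*(n - 6*sqrt(2))*(n - 3*sqrt(2))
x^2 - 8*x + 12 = (x - 6)*(x - 2)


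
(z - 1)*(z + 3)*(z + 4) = z^3 + 6*z^2 + 5*z - 12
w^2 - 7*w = w*(w - 7)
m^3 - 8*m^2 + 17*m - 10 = (m - 5)*(m - 2)*(m - 1)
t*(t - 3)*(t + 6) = t^3 + 3*t^2 - 18*t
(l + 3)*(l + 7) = l^2 + 10*l + 21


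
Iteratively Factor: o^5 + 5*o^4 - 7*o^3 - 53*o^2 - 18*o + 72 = (o + 4)*(o^4 + o^3 - 11*o^2 - 9*o + 18) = (o + 3)*(o + 4)*(o^3 - 2*o^2 - 5*o + 6) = (o - 1)*(o + 3)*(o + 4)*(o^2 - o - 6) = (o - 3)*(o - 1)*(o + 3)*(o + 4)*(o + 2)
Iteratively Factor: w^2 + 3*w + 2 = (w + 1)*(w + 2)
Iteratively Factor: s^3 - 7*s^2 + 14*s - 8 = (s - 4)*(s^2 - 3*s + 2) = (s - 4)*(s - 2)*(s - 1)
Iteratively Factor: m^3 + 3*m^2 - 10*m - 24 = (m + 4)*(m^2 - m - 6) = (m + 2)*(m + 4)*(m - 3)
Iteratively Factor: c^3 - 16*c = (c - 4)*(c^2 + 4*c) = c*(c - 4)*(c + 4)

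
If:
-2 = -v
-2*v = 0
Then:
No Solution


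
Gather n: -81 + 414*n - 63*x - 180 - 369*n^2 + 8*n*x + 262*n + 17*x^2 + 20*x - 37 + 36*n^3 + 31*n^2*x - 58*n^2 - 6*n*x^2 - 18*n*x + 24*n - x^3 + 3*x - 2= 36*n^3 + n^2*(31*x - 427) + n*(-6*x^2 - 10*x + 700) - x^3 + 17*x^2 - 40*x - 300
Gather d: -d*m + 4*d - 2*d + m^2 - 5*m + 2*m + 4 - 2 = d*(2 - m) + m^2 - 3*m + 2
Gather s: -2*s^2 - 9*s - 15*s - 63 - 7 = -2*s^2 - 24*s - 70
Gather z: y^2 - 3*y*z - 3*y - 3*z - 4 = y^2 - 3*y + z*(-3*y - 3) - 4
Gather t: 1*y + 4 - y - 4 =0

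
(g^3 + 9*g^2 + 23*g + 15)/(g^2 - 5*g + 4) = (g^3 + 9*g^2 + 23*g + 15)/(g^2 - 5*g + 4)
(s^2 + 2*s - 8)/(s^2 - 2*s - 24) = (s - 2)/(s - 6)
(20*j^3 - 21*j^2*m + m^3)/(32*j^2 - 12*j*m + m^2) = (5*j^2 - 4*j*m - m^2)/(8*j - m)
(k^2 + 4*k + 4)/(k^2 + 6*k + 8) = (k + 2)/(k + 4)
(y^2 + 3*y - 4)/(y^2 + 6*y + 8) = (y - 1)/(y + 2)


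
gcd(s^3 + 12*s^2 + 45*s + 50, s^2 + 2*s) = s + 2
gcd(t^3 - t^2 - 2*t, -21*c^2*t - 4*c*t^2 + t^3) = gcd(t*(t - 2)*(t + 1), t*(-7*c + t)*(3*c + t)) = t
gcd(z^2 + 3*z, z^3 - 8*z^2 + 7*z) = z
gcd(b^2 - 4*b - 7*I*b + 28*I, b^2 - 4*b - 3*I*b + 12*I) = b - 4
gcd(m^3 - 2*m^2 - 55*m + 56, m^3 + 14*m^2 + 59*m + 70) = m + 7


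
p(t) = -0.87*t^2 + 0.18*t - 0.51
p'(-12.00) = 21.06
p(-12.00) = -127.95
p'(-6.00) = 10.62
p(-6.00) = -32.91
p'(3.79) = -6.41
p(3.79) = -12.32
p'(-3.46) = 6.20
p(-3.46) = -11.55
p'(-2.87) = 5.17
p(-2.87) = -8.19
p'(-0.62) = 1.26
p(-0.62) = -0.96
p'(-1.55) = 2.88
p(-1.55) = -2.88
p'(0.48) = -0.66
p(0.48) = -0.62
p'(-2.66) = 4.81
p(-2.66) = -7.14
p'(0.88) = -1.35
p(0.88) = -1.03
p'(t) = 0.18 - 1.74*t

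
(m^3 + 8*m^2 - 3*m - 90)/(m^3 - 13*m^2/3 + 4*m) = 3*(m^2 + 11*m + 30)/(m*(3*m - 4))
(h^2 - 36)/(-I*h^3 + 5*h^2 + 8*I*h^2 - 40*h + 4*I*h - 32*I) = I*(h^2 - 36)/(h^3 + h^2*(-8 + 5*I) - 4*h*(1 + 10*I) + 32)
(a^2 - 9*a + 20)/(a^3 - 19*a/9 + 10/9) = 9*(a^2 - 9*a + 20)/(9*a^3 - 19*a + 10)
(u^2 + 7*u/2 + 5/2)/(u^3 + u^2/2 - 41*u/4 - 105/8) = 4*(u + 1)/(4*u^2 - 8*u - 21)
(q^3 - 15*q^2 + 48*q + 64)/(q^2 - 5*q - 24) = (q^2 - 7*q - 8)/(q + 3)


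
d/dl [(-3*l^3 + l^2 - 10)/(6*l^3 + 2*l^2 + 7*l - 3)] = 2*(-6*l^4 - 21*l^3 + 107*l^2 + 17*l + 35)/(36*l^6 + 24*l^5 + 88*l^4 - 8*l^3 + 37*l^2 - 42*l + 9)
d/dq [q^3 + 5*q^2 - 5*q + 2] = 3*q^2 + 10*q - 5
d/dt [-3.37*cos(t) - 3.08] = 3.37*sin(t)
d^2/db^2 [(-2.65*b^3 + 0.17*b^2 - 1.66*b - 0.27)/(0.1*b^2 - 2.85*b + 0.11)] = (-5.55111512312578e-17*b^5 - 42.92725*b^3 + 4.95723*b^2 + 0.378869999999999*b - 5.416916)/(0.001*b^6 - 0.0855*b^5 + 2.44005*b^4 - 23.337225*b^3 + 2.684055*b^2 - 0.103455*b + 0.001331)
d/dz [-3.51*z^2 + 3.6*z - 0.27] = 3.6 - 7.02*z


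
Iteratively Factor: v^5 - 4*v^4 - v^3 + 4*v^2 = (v + 1)*(v^4 - 5*v^3 + 4*v^2) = v*(v + 1)*(v^3 - 5*v^2 + 4*v) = v*(v - 4)*(v + 1)*(v^2 - v) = v*(v - 4)*(v - 1)*(v + 1)*(v)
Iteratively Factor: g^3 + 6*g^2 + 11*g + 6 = (g + 2)*(g^2 + 4*g + 3) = (g + 2)*(g + 3)*(g + 1)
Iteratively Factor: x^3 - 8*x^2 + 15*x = (x - 5)*(x^2 - 3*x) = x*(x - 5)*(x - 3)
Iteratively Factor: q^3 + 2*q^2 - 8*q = (q)*(q^2 + 2*q - 8) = q*(q + 4)*(q - 2)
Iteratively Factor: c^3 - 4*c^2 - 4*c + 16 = (c - 2)*(c^2 - 2*c - 8) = (c - 4)*(c - 2)*(c + 2)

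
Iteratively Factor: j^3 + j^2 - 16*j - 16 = (j - 4)*(j^2 + 5*j + 4) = (j - 4)*(j + 4)*(j + 1)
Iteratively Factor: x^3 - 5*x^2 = (x)*(x^2 - 5*x) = x^2*(x - 5)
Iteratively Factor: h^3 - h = (h)*(h^2 - 1) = h*(h + 1)*(h - 1)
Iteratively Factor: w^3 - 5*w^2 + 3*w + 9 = (w - 3)*(w^2 - 2*w - 3) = (w - 3)^2*(w + 1)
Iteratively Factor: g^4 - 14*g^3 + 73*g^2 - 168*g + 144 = (g - 3)*(g^3 - 11*g^2 + 40*g - 48) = (g - 4)*(g - 3)*(g^2 - 7*g + 12) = (g - 4)*(g - 3)^2*(g - 4)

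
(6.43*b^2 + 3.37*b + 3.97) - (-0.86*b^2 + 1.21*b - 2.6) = 7.29*b^2 + 2.16*b + 6.57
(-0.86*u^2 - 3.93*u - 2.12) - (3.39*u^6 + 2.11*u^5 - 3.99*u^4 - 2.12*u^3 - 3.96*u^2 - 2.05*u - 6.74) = -3.39*u^6 - 2.11*u^5 + 3.99*u^4 + 2.12*u^3 + 3.1*u^2 - 1.88*u + 4.62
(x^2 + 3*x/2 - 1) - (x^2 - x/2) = 2*x - 1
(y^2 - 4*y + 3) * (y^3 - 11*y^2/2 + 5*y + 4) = y^5 - 19*y^4/2 + 30*y^3 - 65*y^2/2 - y + 12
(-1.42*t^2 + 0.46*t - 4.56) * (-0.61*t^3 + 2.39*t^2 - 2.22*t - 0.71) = 0.8662*t^5 - 3.6744*t^4 + 7.0334*t^3 - 10.9114*t^2 + 9.7966*t + 3.2376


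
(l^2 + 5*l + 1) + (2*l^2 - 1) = 3*l^2 + 5*l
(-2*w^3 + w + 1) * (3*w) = -6*w^4 + 3*w^2 + 3*w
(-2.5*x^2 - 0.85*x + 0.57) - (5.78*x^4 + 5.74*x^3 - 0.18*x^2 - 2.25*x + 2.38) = -5.78*x^4 - 5.74*x^3 - 2.32*x^2 + 1.4*x - 1.81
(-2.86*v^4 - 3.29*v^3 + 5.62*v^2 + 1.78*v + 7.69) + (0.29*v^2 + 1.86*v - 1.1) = -2.86*v^4 - 3.29*v^3 + 5.91*v^2 + 3.64*v + 6.59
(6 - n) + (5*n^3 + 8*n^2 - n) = 5*n^3 + 8*n^2 - 2*n + 6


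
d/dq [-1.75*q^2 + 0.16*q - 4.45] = 0.16 - 3.5*q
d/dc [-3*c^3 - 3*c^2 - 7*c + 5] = -9*c^2 - 6*c - 7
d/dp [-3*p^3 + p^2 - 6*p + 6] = -9*p^2 + 2*p - 6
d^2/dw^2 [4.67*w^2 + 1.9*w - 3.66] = 9.34000000000000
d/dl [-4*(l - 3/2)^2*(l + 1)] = -12*l^2 + 16*l + 3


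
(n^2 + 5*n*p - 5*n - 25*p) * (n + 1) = n^3 + 5*n^2*p - 4*n^2 - 20*n*p - 5*n - 25*p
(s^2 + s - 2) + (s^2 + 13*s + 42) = 2*s^2 + 14*s + 40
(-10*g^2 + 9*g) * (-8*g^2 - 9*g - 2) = 80*g^4 + 18*g^3 - 61*g^2 - 18*g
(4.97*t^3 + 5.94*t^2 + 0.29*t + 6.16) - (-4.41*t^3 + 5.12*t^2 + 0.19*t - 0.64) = 9.38*t^3 + 0.82*t^2 + 0.1*t + 6.8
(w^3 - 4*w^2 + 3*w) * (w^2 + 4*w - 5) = w^5 - 18*w^3 + 32*w^2 - 15*w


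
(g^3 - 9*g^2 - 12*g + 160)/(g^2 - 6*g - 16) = (g^2 - g - 20)/(g + 2)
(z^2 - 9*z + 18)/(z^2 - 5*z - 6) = (z - 3)/(z + 1)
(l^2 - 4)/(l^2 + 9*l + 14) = (l - 2)/(l + 7)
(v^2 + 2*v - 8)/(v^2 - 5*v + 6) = (v + 4)/(v - 3)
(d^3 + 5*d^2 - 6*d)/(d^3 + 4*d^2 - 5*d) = (d + 6)/(d + 5)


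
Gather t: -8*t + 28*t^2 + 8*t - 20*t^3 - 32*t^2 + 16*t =-20*t^3 - 4*t^2 + 16*t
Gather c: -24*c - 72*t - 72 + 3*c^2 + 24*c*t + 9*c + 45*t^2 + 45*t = 3*c^2 + c*(24*t - 15) + 45*t^2 - 27*t - 72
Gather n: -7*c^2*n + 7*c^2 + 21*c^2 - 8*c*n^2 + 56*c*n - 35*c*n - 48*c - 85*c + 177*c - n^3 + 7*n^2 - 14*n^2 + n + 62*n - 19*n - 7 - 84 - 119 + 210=28*c^2 + 44*c - n^3 + n^2*(-8*c - 7) + n*(-7*c^2 + 21*c + 44)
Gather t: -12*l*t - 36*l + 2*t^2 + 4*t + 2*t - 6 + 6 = -36*l + 2*t^2 + t*(6 - 12*l)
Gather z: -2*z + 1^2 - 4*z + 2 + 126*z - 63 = 120*z - 60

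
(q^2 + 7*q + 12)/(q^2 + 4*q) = (q + 3)/q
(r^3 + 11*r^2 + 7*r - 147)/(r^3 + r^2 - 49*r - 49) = (r^2 + 4*r - 21)/(r^2 - 6*r - 7)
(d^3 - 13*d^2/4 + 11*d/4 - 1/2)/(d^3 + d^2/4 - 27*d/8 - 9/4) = 2*(4*d^2 - 5*d + 1)/(8*d^2 + 18*d + 9)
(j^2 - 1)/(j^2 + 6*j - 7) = (j + 1)/(j + 7)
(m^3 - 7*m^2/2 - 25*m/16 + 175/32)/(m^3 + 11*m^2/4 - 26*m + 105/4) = (8*m^2 - 18*m - 35)/(8*(m^2 + 4*m - 21))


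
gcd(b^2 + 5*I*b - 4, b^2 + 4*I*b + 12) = 1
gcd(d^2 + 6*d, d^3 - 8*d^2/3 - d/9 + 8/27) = 1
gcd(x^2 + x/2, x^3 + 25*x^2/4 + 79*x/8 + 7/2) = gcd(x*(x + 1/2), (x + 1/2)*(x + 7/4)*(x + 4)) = x + 1/2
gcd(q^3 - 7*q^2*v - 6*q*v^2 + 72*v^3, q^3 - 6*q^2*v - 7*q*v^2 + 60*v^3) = q^2 - q*v - 12*v^2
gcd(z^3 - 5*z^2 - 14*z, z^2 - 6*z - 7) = z - 7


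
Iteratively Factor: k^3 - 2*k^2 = (k)*(k^2 - 2*k) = k^2*(k - 2)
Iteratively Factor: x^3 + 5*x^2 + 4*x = (x)*(x^2 + 5*x + 4) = x*(x + 4)*(x + 1)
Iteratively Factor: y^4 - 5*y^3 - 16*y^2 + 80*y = (y - 4)*(y^3 - y^2 - 20*y) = (y - 4)*(y + 4)*(y^2 - 5*y) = y*(y - 4)*(y + 4)*(y - 5)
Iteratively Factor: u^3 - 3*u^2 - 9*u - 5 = (u - 5)*(u^2 + 2*u + 1) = (u - 5)*(u + 1)*(u + 1)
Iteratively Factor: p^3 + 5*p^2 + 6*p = (p)*(p^2 + 5*p + 6) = p*(p + 2)*(p + 3)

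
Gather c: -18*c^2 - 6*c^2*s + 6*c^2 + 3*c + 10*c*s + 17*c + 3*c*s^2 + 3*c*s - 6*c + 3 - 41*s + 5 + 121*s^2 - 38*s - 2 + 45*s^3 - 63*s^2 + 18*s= c^2*(-6*s - 12) + c*(3*s^2 + 13*s + 14) + 45*s^3 + 58*s^2 - 61*s + 6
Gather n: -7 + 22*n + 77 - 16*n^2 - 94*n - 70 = -16*n^2 - 72*n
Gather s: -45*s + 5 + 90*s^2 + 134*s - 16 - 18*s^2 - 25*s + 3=72*s^2 + 64*s - 8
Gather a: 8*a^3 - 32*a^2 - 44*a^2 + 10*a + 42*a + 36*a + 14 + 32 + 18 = 8*a^3 - 76*a^2 + 88*a + 64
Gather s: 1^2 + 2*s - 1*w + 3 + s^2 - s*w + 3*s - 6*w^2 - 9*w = s^2 + s*(5 - w) - 6*w^2 - 10*w + 4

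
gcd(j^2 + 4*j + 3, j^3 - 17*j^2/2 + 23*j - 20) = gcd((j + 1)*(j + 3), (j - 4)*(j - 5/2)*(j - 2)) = 1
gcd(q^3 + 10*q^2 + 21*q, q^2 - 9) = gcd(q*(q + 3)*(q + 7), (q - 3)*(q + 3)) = q + 3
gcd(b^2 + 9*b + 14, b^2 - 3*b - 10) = b + 2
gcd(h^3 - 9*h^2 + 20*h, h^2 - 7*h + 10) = h - 5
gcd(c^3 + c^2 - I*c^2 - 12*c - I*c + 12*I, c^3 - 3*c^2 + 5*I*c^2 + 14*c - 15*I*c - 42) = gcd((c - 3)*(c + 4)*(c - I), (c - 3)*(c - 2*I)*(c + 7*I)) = c - 3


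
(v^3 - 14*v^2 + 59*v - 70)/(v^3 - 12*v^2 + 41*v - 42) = (v - 5)/(v - 3)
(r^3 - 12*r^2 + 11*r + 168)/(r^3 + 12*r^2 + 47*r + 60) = (r^2 - 15*r + 56)/(r^2 + 9*r + 20)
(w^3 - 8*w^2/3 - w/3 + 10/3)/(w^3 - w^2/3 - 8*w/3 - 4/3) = (3*w - 5)/(3*w + 2)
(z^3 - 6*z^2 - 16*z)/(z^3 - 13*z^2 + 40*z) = (z + 2)/(z - 5)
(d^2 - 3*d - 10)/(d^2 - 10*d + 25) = (d + 2)/(d - 5)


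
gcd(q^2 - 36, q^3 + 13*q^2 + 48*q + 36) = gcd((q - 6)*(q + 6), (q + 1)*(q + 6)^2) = q + 6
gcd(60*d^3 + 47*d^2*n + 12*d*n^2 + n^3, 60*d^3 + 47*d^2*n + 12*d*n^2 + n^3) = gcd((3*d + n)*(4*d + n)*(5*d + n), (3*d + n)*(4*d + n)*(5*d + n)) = 60*d^3 + 47*d^2*n + 12*d*n^2 + n^3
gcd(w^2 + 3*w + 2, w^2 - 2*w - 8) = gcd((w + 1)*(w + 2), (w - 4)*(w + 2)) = w + 2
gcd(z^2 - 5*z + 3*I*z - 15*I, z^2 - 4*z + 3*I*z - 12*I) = z + 3*I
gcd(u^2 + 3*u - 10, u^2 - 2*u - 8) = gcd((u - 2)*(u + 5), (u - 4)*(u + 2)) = 1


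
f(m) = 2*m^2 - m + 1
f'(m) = 4*m - 1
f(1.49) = 3.95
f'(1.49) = 4.96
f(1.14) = 2.46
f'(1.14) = 3.56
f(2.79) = 13.78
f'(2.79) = 10.16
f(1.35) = 3.30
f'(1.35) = 4.40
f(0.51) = 1.01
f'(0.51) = 1.04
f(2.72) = 13.08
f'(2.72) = 9.88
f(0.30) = 0.88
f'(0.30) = 0.20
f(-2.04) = 11.36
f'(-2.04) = -9.16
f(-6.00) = 79.00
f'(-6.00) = -25.00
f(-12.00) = 301.00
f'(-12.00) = -49.00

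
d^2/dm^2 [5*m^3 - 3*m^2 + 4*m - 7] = 30*m - 6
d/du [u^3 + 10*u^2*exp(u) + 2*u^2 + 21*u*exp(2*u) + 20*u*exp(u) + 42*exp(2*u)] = 10*u^2*exp(u) + 3*u^2 + 42*u*exp(2*u) + 40*u*exp(u) + 4*u + 105*exp(2*u) + 20*exp(u)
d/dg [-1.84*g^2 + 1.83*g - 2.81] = 1.83 - 3.68*g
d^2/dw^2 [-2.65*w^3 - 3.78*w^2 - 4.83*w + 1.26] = -15.9*w - 7.56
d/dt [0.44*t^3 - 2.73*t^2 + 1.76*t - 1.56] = 1.32*t^2 - 5.46*t + 1.76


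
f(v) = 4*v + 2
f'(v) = 4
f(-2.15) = -6.60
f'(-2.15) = 4.00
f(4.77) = 21.08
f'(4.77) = 4.00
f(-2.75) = -9.00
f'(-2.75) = 4.00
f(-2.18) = -6.72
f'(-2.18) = 4.00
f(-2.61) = -8.44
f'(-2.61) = 4.00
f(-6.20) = -22.80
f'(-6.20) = 4.00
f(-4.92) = -17.68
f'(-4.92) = 4.00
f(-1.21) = -2.84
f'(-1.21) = 4.00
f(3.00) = 14.00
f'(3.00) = 4.00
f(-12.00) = -46.00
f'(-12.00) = 4.00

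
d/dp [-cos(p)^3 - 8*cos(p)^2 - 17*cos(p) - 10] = (3*cos(p)^2 + 16*cos(p) + 17)*sin(p)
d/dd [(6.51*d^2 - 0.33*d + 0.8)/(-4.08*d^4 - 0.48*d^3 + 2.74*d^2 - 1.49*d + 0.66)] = (53.1216*d^5 - 0.9144*d^4 + 12.7392*d^3 - 7.6437*d^2 + 4.2092*d + 0.9742)/(16.6464*d^8 + 3.9168*d^7 - 22.128*d^6 + 9.528*d^5 + 3.5524*d^4 - 8.7988*d^3 + 5.8369*d^2 - 1.9668*d + 0.4356)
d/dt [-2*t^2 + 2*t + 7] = 2 - 4*t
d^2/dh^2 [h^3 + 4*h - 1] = 6*h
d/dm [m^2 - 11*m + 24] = 2*m - 11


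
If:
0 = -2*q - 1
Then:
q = -1/2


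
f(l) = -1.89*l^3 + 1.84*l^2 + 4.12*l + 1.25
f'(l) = -5.67*l^2 + 3.68*l + 4.12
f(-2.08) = 17.65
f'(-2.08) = -28.07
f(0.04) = 1.42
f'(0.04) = 4.26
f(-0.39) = 0.04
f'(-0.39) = 1.82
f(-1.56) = 6.48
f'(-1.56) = -15.42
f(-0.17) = 0.61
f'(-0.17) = 3.33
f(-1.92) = 13.50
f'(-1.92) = -23.85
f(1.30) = 5.56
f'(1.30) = -0.68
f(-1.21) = 2.31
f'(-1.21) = -8.63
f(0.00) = 1.25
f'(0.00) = 4.12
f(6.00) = -316.03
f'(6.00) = -177.92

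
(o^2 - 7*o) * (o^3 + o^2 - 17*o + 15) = o^5 - 6*o^4 - 24*o^3 + 134*o^2 - 105*o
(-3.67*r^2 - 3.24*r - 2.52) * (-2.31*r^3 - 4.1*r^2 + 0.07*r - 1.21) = 8.4777*r^5 + 22.5314*r^4 + 18.8483*r^3 + 14.5459*r^2 + 3.744*r + 3.0492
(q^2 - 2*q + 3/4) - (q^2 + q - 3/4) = 3/2 - 3*q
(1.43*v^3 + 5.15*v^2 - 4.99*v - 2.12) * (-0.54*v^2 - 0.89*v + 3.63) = -0.7722*v^5 - 4.0537*v^4 + 3.302*v^3 + 24.2804*v^2 - 16.2269*v - 7.6956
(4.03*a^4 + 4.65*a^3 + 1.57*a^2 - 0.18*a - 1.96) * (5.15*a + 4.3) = 20.7545*a^5 + 41.2765*a^4 + 28.0805*a^3 + 5.824*a^2 - 10.868*a - 8.428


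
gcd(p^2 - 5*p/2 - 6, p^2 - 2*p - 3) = 1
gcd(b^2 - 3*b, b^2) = b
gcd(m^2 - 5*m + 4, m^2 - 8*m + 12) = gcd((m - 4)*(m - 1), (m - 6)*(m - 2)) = 1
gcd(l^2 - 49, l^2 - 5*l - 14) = l - 7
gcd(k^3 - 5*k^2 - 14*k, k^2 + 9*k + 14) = k + 2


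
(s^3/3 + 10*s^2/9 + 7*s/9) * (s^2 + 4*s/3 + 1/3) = s^5/3 + 14*s^4/9 + 64*s^3/27 + 38*s^2/27 + 7*s/27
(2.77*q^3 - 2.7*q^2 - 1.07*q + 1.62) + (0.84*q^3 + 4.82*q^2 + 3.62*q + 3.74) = 3.61*q^3 + 2.12*q^2 + 2.55*q + 5.36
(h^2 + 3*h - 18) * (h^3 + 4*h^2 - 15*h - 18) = h^5 + 7*h^4 - 21*h^3 - 135*h^2 + 216*h + 324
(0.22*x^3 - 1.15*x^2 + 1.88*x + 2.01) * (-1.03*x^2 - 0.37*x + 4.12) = -0.2266*x^5 + 1.1031*x^4 - 0.6045*x^3 - 7.5039*x^2 + 7.0019*x + 8.2812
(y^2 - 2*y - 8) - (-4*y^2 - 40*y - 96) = 5*y^2 + 38*y + 88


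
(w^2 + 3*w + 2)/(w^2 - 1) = (w + 2)/(w - 1)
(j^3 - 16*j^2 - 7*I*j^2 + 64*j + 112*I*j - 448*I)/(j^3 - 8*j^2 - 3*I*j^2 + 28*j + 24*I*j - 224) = (j - 8)/(j + 4*I)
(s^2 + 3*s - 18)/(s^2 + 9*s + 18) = (s - 3)/(s + 3)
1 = 1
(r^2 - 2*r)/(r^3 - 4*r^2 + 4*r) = 1/(r - 2)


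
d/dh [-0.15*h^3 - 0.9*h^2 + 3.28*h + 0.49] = -0.45*h^2 - 1.8*h + 3.28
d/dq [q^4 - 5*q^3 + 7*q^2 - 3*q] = 4*q^3 - 15*q^2 + 14*q - 3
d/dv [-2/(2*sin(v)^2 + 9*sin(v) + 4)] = 2*(4*sin(v) + 9)*cos(v)/(2*sin(v)^2 + 9*sin(v) + 4)^2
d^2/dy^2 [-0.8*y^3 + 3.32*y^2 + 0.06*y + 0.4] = 6.64 - 4.8*y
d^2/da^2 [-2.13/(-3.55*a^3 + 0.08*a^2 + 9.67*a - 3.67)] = ((0.3408 - 45.369*a)*(3.55*a^3 - 0.08*a^2 - 9.67*a + 3.67) + 2.13*(-21.3*a^2 + 0.32*a + 19.34)*(-10.65*a^2 + 0.16*a + 9.67))/(3.55*a^3 - 0.08*a^2 - 9.67*a + 3.67)^3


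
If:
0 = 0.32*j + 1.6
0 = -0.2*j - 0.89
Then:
No Solution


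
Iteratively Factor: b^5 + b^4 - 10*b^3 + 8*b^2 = (b - 2)*(b^4 + 3*b^3 - 4*b^2) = b*(b - 2)*(b^3 + 3*b^2 - 4*b) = b^2*(b - 2)*(b^2 + 3*b - 4) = b^2*(b - 2)*(b - 1)*(b + 4)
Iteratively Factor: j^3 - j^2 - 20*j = (j)*(j^2 - j - 20) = j*(j + 4)*(j - 5)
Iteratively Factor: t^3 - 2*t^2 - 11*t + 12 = (t - 4)*(t^2 + 2*t - 3) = (t - 4)*(t - 1)*(t + 3)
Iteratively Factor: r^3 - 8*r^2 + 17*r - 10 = (r - 1)*(r^2 - 7*r + 10) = (r - 2)*(r - 1)*(r - 5)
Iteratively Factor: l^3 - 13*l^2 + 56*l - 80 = (l - 4)*(l^2 - 9*l + 20) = (l - 5)*(l - 4)*(l - 4)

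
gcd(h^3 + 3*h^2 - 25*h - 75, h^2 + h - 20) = h + 5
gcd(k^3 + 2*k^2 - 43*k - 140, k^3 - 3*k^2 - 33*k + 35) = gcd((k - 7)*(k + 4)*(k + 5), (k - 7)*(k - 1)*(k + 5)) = k^2 - 2*k - 35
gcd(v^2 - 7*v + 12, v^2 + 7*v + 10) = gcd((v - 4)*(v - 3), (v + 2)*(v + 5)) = 1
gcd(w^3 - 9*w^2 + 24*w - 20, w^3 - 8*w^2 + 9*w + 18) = 1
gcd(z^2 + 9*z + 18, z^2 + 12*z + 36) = z + 6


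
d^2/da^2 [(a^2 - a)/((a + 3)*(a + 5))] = 6*(-3*a^3 - 15*a^2 + 15*a + 115)/(a^6 + 24*a^5 + 237*a^4 + 1232*a^3 + 3555*a^2 + 5400*a + 3375)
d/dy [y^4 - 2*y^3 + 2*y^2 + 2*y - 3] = 4*y^3 - 6*y^2 + 4*y + 2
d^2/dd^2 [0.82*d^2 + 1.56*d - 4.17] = 1.64000000000000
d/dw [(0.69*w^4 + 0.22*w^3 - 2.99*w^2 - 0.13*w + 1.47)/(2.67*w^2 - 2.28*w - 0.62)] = (3.6846*w^5 - 4.1322*w^4 - 2.7144*w^3 + 6.7551*w^2 - 4.1422*w + 3.4322)/(7.1289*w^4 - 12.1752*w^3 + 1.8876*w^2 + 2.8272*w + 0.3844)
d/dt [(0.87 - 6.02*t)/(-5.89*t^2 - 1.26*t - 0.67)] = (-35.4578*t^2 + 10.2486*t + 5.1296)/(34.6921*t^4 + 14.8428*t^3 + 9.4802*t^2 + 1.6884*t + 0.4489)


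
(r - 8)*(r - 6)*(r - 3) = r^3 - 17*r^2 + 90*r - 144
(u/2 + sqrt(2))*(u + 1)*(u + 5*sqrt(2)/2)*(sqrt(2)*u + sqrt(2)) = sqrt(2)*u^4/2 + sqrt(2)*u^3 + 9*u^3/2 + 11*sqrt(2)*u^2/2 + 9*u^2 + 9*u/2 + 10*sqrt(2)*u + 5*sqrt(2)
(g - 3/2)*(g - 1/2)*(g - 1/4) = g^3 - 9*g^2/4 + 5*g/4 - 3/16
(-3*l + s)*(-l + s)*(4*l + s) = 12*l^3 - 13*l^2*s + s^3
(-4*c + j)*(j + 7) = -4*c*j - 28*c + j^2 + 7*j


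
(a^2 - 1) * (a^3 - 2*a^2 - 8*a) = a^5 - 2*a^4 - 9*a^3 + 2*a^2 + 8*a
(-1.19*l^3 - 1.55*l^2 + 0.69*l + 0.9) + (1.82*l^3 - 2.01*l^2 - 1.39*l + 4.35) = 0.63*l^3 - 3.56*l^2 - 0.7*l + 5.25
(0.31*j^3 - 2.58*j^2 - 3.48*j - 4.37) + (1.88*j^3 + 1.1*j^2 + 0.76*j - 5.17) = 2.19*j^3 - 1.48*j^2 - 2.72*j - 9.54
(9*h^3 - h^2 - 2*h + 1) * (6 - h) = -9*h^4 + 55*h^3 - 4*h^2 - 13*h + 6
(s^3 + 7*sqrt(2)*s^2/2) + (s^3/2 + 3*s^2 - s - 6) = 3*s^3/2 + 3*s^2 + 7*sqrt(2)*s^2/2 - s - 6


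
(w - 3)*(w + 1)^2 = w^3 - w^2 - 5*w - 3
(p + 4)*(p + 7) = p^2 + 11*p + 28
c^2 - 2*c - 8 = (c - 4)*(c + 2)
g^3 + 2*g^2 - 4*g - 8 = (g - 2)*(g + 2)^2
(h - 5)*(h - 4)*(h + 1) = h^3 - 8*h^2 + 11*h + 20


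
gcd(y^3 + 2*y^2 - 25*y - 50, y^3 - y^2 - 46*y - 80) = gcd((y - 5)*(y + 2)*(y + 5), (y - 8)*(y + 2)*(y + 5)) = y^2 + 7*y + 10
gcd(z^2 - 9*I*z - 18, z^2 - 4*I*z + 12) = z - 6*I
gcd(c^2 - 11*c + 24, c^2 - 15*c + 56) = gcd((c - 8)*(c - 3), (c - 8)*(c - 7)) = c - 8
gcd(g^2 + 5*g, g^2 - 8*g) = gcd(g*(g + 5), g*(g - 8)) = g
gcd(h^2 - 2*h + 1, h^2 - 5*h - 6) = 1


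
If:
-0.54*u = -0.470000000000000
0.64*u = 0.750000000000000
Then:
No Solution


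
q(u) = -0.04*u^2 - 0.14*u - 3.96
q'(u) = -0.08*u - 0.14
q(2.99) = -4.74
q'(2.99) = -0.38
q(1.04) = -4.15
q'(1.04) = -0.22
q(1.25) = -4.20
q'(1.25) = -0.24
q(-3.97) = -4.03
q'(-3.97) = 0.18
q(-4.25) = -4.09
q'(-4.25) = 0.20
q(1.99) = -4.40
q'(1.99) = -0.30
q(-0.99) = -3.86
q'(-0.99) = -0.06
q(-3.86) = -4.02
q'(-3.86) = 0.17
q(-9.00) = -5.94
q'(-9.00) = 0.58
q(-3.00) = -3.90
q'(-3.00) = 0.10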